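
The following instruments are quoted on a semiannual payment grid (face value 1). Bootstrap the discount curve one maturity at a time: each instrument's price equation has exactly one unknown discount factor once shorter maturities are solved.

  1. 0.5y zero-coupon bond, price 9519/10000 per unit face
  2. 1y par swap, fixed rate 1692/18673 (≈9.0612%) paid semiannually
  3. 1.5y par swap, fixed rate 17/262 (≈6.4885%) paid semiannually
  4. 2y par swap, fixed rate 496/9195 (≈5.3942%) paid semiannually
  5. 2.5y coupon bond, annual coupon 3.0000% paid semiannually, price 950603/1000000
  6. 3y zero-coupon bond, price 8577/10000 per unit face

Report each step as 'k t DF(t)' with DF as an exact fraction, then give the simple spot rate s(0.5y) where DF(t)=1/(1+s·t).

1 1/2 9519/10000
2 1 4577/5000
3 3/2 9099/10000
4 2 563/625
5 5/2 4411/5000
6 3 8577/10000
s(0.5y) = (1/(9519/10000) − 1)/(1/2) = 962/9519 ≈ 10.1061%

step 1 [0.5y] zero: DF = P = 9519/10000 ≈ 0.951900
step 2 [1y] swap r/2=846/18673: DF=(1 − 846/18673·(0.951900))/(1+846/18673) = 4577/5000 ≈ 0.915400
step 3 [1.5y] swap r/2=17/524: DF=(1 − 17/524·(0.951900+0.915400))/(1+17/524) = 9099/10000 ≈ 0.909900
step 4 [2y] swap r/2=248/9195: DF=(1 − 248/9195·(0.951900+0.915400+0.909900))/(1+248/9195) = 563/625 ≈ 0.900800
step 5 [2.5y] bond c/2=3/200: DF=(950603/1000000 − 3/200·(0.951900+0.915400+0.909900+0.900800))/(1+3/200) = 4411/5000 ≈ 0.882200
step 6 [3y] zero: DF = P = 8577/10000 ≈ 0.857700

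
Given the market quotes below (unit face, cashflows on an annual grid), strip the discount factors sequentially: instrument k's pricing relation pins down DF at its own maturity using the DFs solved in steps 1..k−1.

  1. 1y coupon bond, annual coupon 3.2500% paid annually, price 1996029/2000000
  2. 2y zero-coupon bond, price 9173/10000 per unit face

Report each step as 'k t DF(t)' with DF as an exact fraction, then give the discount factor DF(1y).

step 1 [1y] bond c/1=13/400: DF=(1996029/2000000 − 13/400·(0))/(1+13/400) = 4833/5000 ≈ 0.966600
step 2 [2y] zero: DF = P = 9173/10000 ≈ 0.917300

1 1 4833/5000
2 2 9173/10000
DF(1y) = 4833/5000 ≈ 0.966600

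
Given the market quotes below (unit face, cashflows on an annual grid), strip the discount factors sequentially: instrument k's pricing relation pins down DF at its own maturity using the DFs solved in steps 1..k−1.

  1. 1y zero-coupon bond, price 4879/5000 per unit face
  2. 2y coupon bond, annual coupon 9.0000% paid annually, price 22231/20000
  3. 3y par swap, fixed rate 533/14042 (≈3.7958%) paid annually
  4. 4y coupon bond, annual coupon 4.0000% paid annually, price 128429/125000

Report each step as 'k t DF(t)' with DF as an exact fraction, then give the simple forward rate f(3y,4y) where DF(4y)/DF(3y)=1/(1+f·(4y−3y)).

1 1 4879/5000
2 2 587/625
3 3 4467/5000
4 4 8799/10000
f(3y,4y) = ((4467/5000)/(8799/10000) − 1)/(1) = 45/2933 ≈ 1.5343%

step 1 [1y] zero: DF = P = 4879/5000 ≈ 0.975800
step 2 [2y] bond c/1=9/100: DF=(22231/20000 − 9/100·(0.975800))/(1+9/100) = 587/625 ≈ 0.939200
step 3 [3y] swap r/1=533/14042: DF=(1 − 533/14042·(0.975800+0.939200))/(1+533/14042) = 4467/5000 ≈ 0.893400
step 4 [4y] bond c/1=1/25: DF=(128429/125000 − 1/25·(0.975800+0.939200+0.893400))/(1+1/25) = 8799/10000 ≈ 0.879900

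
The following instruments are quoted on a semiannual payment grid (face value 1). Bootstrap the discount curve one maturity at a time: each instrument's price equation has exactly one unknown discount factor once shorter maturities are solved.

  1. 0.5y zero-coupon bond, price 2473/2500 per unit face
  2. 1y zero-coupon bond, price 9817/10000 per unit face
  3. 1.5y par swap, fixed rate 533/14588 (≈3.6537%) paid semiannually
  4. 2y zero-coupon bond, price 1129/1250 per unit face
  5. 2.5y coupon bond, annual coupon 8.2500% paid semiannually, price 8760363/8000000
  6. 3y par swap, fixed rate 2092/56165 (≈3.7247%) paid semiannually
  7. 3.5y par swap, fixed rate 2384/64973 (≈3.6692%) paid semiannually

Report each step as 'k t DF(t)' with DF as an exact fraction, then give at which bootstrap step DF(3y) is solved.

step 1 [0.5y] zero: DF = P = 2473/2500 ≈ 0.989200
step 2 [1y] zero: DF = P = 9817/10000 ≈ 0.981700
step 3 [1.5y] swap r/2=533/29176: DF=(1 − 533/29176·(0.989200+0.981700))/(1+533/29176) = 9467/10000 ≈ 0.946700
step 4 [2y] zero: DF = P = 1129/1250 ≈ 0.903200
step 5 [2.5y] bond c/2=33/800: DF=(8760363/8000000 − 33/800·(0.989200+0.981700+0.946700+0.903200))/(1+33/800) = 9003/10000 ≈ 0.900300
step 6 [3y] swap r/2=1046/56165: DF=(1 − 1046/56165·(0.989200+0.981700+0.946700+0.903200+0.900300))/(1+1046/56165) = 4477/5000 ≈ 0.895400
step 7 [3.5y] swap r/2=1192/64973: DF=(1 − 1192/64973·(0.989200+0.981700+0.946700+0.903200+0.900300+0.895400))/(1+1192/64973) = 1101/1250 ≈ 0.880800

1 1/2 2473/2500
2 1 9817/10000
3 3/2 9467/10000
4 2 1129/1250
5 5/2 9003/10000
6 3 4477/5000
7 7/2 1101/1250
DF(3y) is solved at step 6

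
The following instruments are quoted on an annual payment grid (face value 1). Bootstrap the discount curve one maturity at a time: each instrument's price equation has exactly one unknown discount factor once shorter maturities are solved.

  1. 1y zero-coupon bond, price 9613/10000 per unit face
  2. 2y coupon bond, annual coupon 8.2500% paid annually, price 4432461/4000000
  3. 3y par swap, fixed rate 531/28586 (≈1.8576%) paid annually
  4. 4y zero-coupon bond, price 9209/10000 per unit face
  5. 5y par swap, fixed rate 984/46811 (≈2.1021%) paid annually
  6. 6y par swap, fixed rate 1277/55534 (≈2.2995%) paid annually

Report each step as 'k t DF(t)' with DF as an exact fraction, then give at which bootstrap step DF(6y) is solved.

step 1 [1y] zero: DF = P = 9613/10000 ≈ 0.961300
step 2 [2y] bond c/1=33/400: DF=(4432461/4000000 − 33/400·(0.961300))/(1+33/400) = 594/625 ≈ 0.950400
step 3 [3y] swap r/1=531/28586: DF=(1 − 531/28586·(0.961300+0.950400))/(1+531/28586) = 9469/10000 ≈ 0.946900
step 4 [4y] zero: DF = P = 9209/10000 ≈ 0.920900
step 5 [5y] swap r/1=984/46811: DF=(1 − 984/46811·(0.961300+0.950400+0.946900+0.920900))/(1+984/46811) = 1127/1250 ≈ 0.901600
step 6 [6y] swap r/1=1277/55534: DF=(1 − 1277/55534·(0.961300+0.950400+0.946900+0.920900+0.901600))/(1+1277/55534) = 8723/10000 ≈ 0.872300

1 1 9613/10000
2 2 594/625
3 3 9469/10000
4 4 9209/10000
5 5 1127/1250
6 6 8723/10000
DF(6y) is solved at step 6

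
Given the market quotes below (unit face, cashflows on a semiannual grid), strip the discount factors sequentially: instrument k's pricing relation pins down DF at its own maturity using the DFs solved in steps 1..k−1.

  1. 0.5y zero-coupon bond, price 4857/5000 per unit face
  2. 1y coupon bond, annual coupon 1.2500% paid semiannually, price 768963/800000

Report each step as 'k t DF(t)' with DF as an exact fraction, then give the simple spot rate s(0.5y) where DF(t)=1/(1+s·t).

1 1/2 4857/5000
2 1 2373/2500
s(0.5y) = (1/(4857/5000) − 1)/(1/2) = 286/4857 ≈ 5.8884%

step 1 [0.5y] zero: DF = P = 4857/5000 ≈ 0.971400
step 2 [1y] bond c/2=1/160: DF=(768963/800000 − 1/160·(0.971400))/(1+1/160) = 2373/2500 ≈ 0.949200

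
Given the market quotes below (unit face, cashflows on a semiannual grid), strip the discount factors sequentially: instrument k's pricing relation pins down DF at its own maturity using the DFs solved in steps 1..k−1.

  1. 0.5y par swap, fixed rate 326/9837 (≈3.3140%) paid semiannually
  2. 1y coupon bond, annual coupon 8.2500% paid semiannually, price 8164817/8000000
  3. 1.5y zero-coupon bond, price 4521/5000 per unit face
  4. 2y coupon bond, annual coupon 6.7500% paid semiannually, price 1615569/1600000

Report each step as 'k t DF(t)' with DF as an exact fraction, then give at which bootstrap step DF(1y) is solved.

step 1 [0.5y] swap r/2=163/9837: DF=(1 − 163/9837·(0))/(1+163/9837) = 9837/10000 ≈ 0.983700
step 2 [1y] bond c/2=33/800: DF=(8164817/8000000 − 33/800·(0.983700))/(1+33/800) = 2353/2500 ≈ 0.941200
step 3 [1.5y] zero: DF = P = 4521/5000 ≈ 0.904200
step 4 [2y] bond c/2=27/800: DF=(1615569/1600000 − 27/800·(0.983700+0.941200+0.904200))/(1+27/800) = 2211/2500 ≈ 0.884400

1 1/2 9837/10000
2 1 2353/2500
3 3/2 4521/5000
4 2 2211/2500
DF(1y) is solved at step 2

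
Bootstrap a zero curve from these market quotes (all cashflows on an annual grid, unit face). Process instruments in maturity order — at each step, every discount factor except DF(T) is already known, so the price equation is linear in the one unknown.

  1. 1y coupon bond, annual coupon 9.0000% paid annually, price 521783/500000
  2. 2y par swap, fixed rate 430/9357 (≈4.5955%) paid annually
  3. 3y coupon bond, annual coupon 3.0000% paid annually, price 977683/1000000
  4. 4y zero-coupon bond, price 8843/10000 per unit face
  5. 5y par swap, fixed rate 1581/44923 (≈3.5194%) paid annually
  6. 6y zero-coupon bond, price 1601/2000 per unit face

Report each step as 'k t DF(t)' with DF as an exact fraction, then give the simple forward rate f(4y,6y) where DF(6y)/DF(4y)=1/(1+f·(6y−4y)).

1 1 4787/5000
2 2 457/500
3 3 8947/10000
4 4 8843/10000
5 5 8419/10000
6 6 1601/2000
f(4y,6y) = ((8843/10000)/(1601/2000) − 1)/(2) = 419/8005 ≈ 5.2342%

step 1 [1y] bond c/1=9/100: DF=(521783/500000 − 9/100·(0))/(1+9/100) = 4787/5000 ≈ 0.957400
step 2 [2y] swap r/1=430/9357: DF=(1 − 430/9357·(0.957400))/(1+430/9357) = 457/500 ≈ 0.914000
step 3 [3y] bond c/1=3/100: DF=(977683/1000000 − 3/100·(0.957400+0.914000))/(1+3/100) = 8947/10000 ≈ 0.894700
step 4 [4y] zero: DF = P = 8843/10000 ≈ 0.884300
step 5 [5y] swap r/1=1581/44923: DF=(1 − 1581/44923·(0.957400+0.914000+0.894700+0.884300))/(1+1581/44923) = 8419/10000 ≈ 0.841900
step 6 [6y] zero: DF = P = 1601/2000 ≈ 0.800500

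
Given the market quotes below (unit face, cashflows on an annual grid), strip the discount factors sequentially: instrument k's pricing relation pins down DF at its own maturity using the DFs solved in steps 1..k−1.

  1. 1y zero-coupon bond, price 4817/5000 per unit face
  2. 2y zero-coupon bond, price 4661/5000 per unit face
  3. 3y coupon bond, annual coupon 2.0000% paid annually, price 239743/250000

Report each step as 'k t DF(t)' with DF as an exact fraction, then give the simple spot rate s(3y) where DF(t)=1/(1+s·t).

1 1 4817/5000
2 2 4661/5000
3 3 903/1000
s(3y) = (1/(903/1000) − 1)/(3) = 97/2709 ≈ 3.5807%

step 1 [1y] zero: DF = P = 4817/5000 ≈ 0.963400
step 2 [2y] zero: DF = P = 4661/5000 ≈ 0.932200
step 3 [3y] bond c/1=1/50: DF=(239743/250000 − 1/50·(0.963400+0.932200))/(1+1/50) = 903/1000 ≈ 0.903000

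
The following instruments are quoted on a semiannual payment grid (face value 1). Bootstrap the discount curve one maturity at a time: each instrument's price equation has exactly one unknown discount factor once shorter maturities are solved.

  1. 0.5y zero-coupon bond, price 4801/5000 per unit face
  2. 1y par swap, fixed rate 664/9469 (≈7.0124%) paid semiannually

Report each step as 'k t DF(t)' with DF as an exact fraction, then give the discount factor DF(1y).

step 1 [0.5y] zero: DF = P = 4801/5000 ≈ 0.960200
step 2 [1y] swap r/2=332/9469: DF=(1 − 332/9469·(0.960200))/(1+332/9469) = 1167/1250 ≈ 0.933600

1 1/2 4801/5000
2 1 1167/1250
DF(1y) = 1167/1250 ≈ 0.933600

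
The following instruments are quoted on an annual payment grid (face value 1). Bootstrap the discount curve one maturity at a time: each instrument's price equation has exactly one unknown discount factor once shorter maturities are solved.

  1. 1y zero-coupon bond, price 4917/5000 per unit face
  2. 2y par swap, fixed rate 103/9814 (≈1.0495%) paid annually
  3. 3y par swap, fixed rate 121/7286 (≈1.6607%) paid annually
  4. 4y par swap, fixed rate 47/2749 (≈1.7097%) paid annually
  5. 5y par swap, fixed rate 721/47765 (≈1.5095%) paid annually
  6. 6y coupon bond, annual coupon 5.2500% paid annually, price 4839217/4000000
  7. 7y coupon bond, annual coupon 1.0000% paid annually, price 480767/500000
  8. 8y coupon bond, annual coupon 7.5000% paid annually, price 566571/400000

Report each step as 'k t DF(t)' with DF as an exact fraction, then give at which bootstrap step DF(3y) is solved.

1 1 4917/5000
2 2 4897/5000
3 3 2379/2500
4 4 4671/5000
5 5 9279/10000
6 6 1139/1250
7 7 8957/10000
8 8 8583/10000
DF(3y) is solved at step 3

step 1 [1y] zero: DF = P = 4917/5000 ≈ 0.983400
step 2 [2y] swap r/1=103/9814: DF=(1 − 103/9814·(0.983400))/(1+103/9814) = 4897/5000 ≈ 0.979400
step 3 [3y] swap r/1=121/7286: DF=(1 − 121/7286·(0.983400+0.979400))/(1+121/7286) = 2379/2500 ≈ 0.951600
step 4 [4y] swap r/1=47/2749: DF=(1 − 47/2749·(0.983400+0.979400+0.951600))/(1+47/2749) = 4671/5000 ≈ 0.934200
step 5 [5y] swap r/1=721/47765: DF=(1 − 721/47765·(0.983400+0.979400+0.951600+0.934200))/(1+721/47765) = 9279/10000 ≈ 0.927900
step 6 [6y] bond c/1=21/400: DF=(4839217/4000000 − 21/400·(0.983400+0.979400+0.951600+0.934200+0.927900))/(1+21/400) = 1139/1250 ≈ 0.911200
step 7 [7y] bond c/1=1/100: DF=(480767/500000 − 1/100·(0.983400+0.979400+0.951600+0.934200+0.927900+0.911200))/(1+1/100) = 8957/10000 ≈ 0.895700
step 8 [8y] bond c/1=3/40: DF=(566571/400000 − 3/40·(0.983400+0.979400+0.951600+0.934200+0.927900+0.911200+0.895700))/(1+3/40) = 8583/10000 ≈ 0.858300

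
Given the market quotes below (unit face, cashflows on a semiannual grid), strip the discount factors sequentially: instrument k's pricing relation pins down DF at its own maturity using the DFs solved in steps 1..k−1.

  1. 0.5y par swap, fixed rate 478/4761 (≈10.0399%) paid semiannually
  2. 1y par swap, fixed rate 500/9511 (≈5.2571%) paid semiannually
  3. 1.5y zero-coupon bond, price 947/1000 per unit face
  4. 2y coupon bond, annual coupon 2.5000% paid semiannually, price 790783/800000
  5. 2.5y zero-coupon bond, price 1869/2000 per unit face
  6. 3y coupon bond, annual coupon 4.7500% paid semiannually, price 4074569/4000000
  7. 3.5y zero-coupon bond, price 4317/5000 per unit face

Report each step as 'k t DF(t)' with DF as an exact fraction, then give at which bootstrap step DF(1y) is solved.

step 1 [0.5y] swap r/2=239/4761: DF=(1 − 239/4761·(0))/(1+239/4761) = 4761/5000 ≈ 0.952200
step 2 [1y] swap r/2=250/9511: DF=(1 − 250/9511·(0.952200))/(1+250/9511) = 19/20 ≈ 0.950000
step 3 [1.5y] zero: DF = P = 947/1000 ≈ 0.947000
step 4 [2y] bond c/2=1/80: DF=(790783/800000 − 1/80·(0.952200+0.950000+0.947000))/(1+1/80) = 9411/10000 ≈ 0.941100
step 5 [2.5y] zero: DF = P = 1869/2000 ≈ 0.934500
step 6 [3y] bond c/2=19/800: DF=(4074569/4000000 − 19/800·(0.952200+0.950000+0.947000+0.941100+0.934500))/(1+19/800) = 4427/5000 ≈ 0.885400
step 7 [3.5y] zero: DF = P = 4317/5000 ≈ 0.863400

1 1/2 4761/5000
2 1 19/20
3 3/2 947/1000
4 2 9411/10000
5 5/2 1869/2000
6 3 4427/5000
7 7/2 4317/5000
DF(1y) is solved at step 2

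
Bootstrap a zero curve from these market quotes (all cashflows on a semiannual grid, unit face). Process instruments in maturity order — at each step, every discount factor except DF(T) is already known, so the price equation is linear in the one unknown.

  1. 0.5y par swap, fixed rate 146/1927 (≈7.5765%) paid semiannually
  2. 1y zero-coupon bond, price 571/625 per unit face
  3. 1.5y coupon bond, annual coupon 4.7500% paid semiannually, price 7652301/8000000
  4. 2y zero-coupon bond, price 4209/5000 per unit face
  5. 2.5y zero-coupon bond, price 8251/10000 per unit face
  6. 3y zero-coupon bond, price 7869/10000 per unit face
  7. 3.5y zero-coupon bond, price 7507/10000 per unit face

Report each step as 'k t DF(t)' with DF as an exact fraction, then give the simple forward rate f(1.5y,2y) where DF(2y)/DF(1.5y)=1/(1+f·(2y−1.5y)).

step 1 [0.5y] swap r/2=73/1927: DF=(1 − 73/1927·(0))/(1+73/1927) = 1927/2000 ≈ 0.963500
step 2 [1y] zero: DF = P = 571/625 ≈ 0.913600
step 3 [1.5y] bond c/2=19/800: DF=(7652301/8000000 − 19/800·(0.963500+0.913600))/(1+19/800) = 2227/2500 ≈ 0.890800
step 4 [2y] zero: DF = P = 4209/5000 ≈ 0.841800
step 5 [2.5y] zero: DF = P = 8251/10000 ≈ 0.825100
step 6 [3y] zero: DF = P = 7869/10000 ≈ 0.786900
step 7 [3.5y] zero: DF = P = 7507/10000 ≈ 0.750700

1 1/2 1927/2000
2 1 571/625
3 3/2 2227/2500
4 2 4209/5000
5 5/2 8251/10000
6 3 7869/10000
7 7/2 7507/10000
f(1.5y,2y) = ((2227/2500)/(4209/5000) − 1)/(1/2) = 490/4209 ≈ 11.6417%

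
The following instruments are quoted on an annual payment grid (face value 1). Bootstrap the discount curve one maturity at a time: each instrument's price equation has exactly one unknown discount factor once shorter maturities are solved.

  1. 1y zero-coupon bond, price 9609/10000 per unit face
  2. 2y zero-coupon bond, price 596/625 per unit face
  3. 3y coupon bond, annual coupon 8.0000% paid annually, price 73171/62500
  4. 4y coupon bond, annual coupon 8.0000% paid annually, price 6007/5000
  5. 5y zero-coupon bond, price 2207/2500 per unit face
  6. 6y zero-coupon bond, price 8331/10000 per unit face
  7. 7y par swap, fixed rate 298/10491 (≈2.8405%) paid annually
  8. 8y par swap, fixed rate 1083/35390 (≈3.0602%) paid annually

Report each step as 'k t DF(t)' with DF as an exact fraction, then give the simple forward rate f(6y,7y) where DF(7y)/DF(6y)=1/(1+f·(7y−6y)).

1 1 9609/10000
2 2 596/625
3 3 4711/5000
4 4 563/625
5 5 2207/2500
6 6 8331/10000
7 7 2053/2500
8 8 3917/5000
f(6y,7y) = ((8331/10000)/(2053/2500) − 1)/(1) = 119/8212 ≈ 1.4491%

step 1 [1y] zero: DF = P = 9609/10000 ≈ 0.960900
step 2 [2y] zero: DF = P = 596/625 ≈ 0.953600
step 3 [3y] bond c/1=2/25: DF=(73171/62500 − 2/25·(0.960900+0.953600))/(1+2/25) = 4711/5000 ≈ 0.942200
step 4 [4y] bond c/1=2/25: DF=(6007/5000 − 2/25·(0.960900+0.953600+0.942200))/(1+2/25) = 563/625 ≈ 0.900800
step 5 [5y] zero: DF = P = 2207/2500 ≈ 0.882800
step 6 [6y] zero: DF = P = 8331/10000 ≈ 0.833100
step 7 [7y] swap r/1=298/10491: DF=(1 − 298/10491·(0.960900+0.953600+0.942200+0.900800+0.882800+0.833100))/(1+298/10491) = 2053/2500 ≈ 0.821200
step 8 [8y] swap r/1=1083/35390: DF=(1 − 1083/35390·(0.960900+0.953600+0.942200+0.900800+0.882800+0.833100+0.821200))/(1+1083/35390) = 3917/5000 ≈ 0.783400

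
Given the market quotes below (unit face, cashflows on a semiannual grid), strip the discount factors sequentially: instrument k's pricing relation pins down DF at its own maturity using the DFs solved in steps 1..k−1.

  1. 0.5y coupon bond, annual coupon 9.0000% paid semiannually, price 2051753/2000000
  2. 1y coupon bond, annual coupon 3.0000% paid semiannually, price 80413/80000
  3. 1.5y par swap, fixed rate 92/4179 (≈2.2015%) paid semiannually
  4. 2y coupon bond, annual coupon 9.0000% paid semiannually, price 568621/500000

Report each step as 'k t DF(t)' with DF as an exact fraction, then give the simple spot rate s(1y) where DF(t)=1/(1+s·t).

1 1/2 9817/10000
2 1 4879/5000
3 3/2 4839/5000
4 2 9623/10000
s(1y) = (1/(4879/5000) − 1)/(1) = 121/4879 ≈ 2.4800%

step 1 [0.5y] bond c/2=9/200: DF=(2051753/2000000 − 9/200·(0))/(1+9/200) = 9817/10000 ≈ 0.981700
step 2 [1y] bond c/2=3/200: DF=(80413/80000 − 3/200·(0.981700))/(1+3/200) = 4879/5000 ≈ 0.975800
step 3 [1.5y] swap r/2=46/4179: DF=(1 − 46/4179·(0.981700+0.975800))/(1+46/4179) = 4839/5000 ≈ 0.967800
step 4 [2y] bond c/2=9/200: DF=(568621/500000 − 9/200·(0.981700+0.975800+0.967800))/(1+9/200) = 9623/10000 ≈ 0.962300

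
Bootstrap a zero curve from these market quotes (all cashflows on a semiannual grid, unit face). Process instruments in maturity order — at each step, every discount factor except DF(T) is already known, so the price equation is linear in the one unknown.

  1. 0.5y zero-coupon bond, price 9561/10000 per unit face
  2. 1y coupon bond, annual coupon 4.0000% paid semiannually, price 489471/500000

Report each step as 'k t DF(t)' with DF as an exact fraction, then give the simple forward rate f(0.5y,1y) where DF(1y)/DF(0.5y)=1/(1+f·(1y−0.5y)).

1 1/2 9561/10000
2 1 941/1000
f(0.5y,1y) = ((9561/10000)/(941/1000) − 1)/(1/2) = 151/4705 ≈ 3.2094%

step 1 [0.5y] zero: DF = P = 9561/10000 ≈ 0.956100
step 2 [1y] bond c/2=1/50: DF=(489471/500000 − 1/50·(0.956100))/(1+1/50) = 941/1000 ≈ 0.941000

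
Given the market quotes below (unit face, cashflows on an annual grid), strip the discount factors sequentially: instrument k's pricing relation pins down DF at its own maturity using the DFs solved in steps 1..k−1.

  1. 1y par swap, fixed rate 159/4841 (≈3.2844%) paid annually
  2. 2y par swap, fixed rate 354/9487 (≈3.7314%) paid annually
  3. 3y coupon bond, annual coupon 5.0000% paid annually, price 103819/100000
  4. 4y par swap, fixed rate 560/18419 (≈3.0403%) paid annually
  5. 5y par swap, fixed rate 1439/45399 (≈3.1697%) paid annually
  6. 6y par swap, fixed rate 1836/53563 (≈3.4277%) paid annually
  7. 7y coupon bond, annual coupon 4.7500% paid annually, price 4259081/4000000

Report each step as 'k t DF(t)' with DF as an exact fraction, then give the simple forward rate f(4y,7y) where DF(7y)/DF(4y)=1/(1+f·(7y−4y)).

1 1 4841/5000
2 2 2323/2500
3 3 1123/1250
4 4 111/125
5 5 8561/10000
6 6 2041/2500
7 7 967/1250
f(4y,7y) = ((111/125)/(967/1250) − 1)/(3) = 143/2901 ≈ 4.9293%

step 1 [1y] swap r/1=159/4841: DF=(1 − 159/4841·(0))/(1+159/4841) = 4841/5000 ≈ 0.968200
step 2 [2y] swap r/1=354/9487: DF=(1 − 354/9487·(0.968200))/(1+354/9487) = 2323/2500 ≈ 0.929200
step 3 [3y] bond c/1=1/20: DF=(103819/100000 − 1/20·(0.968200+0.929200))/(1+1/20) = 1123/1250 ≈ 0.898400
step 4 [4y] swap r/1=560/18419: DF=(1 − 560/18419·(0.968200+0.929200+0.898400))/(1+560/18419) = 111/125 ≈ 0.888000
step 5 [5y] swap r/1=1439/45399: DF=(1 − 1439/45399·(0.968200+0.929200+0.898400+0.888000))/(1+1439/45399) = 8561/10000 ≈ 0.856100
step 6 [6y] swap r/1=1836/53563: DF=(1 − 1836/53563·(0.968200+0.929200+0.898400+0.888000+0.856100))/(1+1836/53563) = 2041/2500 ≈ 0.816400
step 7 [7y] bond c/1=19/400: DF=(4259081/4000000 − 19/400·(0.968200+0.929200+0.898400+0.888000+0.856100+0.816400))/(1+19/400) = 967/1250 ≈ 0.773600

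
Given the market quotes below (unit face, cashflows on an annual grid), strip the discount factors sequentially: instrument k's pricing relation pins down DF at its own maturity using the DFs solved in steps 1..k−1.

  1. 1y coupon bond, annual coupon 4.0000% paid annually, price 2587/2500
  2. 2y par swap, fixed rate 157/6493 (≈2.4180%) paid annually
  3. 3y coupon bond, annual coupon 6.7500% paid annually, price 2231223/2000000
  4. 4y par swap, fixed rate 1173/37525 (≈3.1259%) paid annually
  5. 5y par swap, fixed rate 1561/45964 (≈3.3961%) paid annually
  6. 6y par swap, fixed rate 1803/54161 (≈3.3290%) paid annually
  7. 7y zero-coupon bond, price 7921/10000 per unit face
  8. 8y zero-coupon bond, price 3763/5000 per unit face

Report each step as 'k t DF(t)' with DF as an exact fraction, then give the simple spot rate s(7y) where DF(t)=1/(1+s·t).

1 1 199/200
2 2 9529/10000
3 3 9219/10000
4 4 8827/10000
5 5 8439/10000
6 6 8197/10000
7 7 7921/10000
8 8 3763/5000
s(7y) = (1/(7921/10000) − 1)/(7) = 297/7921 ≈ 3.7495%

step 1 [1y] bond c/1=1/25: DF=(2587/2500 − 1/25·(0))/(1+1/25) = 199/200 ≈ 0.995000
step 2 [2y] swap r/1=157/6493: DF=(1 − 157/6493·(0.995000))/(1+157/6493) = 9529/10000 ≈ 0.952900
step 3 [3y] bond c/1=27/400: DF=(2231223/2000000 − 27/400·(0.995000+0.952900))/(1+27/400) = 9219/10000 ≈ 0.921900
step 4 [4y] swap r/1=1173/37525: DF=(1 − 1173/37525·(0.995000+0.952900+0.921900))/(1+1173/37525) = 8827/10000 ≈ 0.882700
step 5 [5y] swap r/1=1561/45964: DF=(1 − 1561/45964·(0.995000+0.952900+0.921900+0.882700))/(1+1561/45964) = 8439/10000 ≈ 0.843900
step 6 [6y] swap r/1=1803/54161: DF=(1 − 1803/54161·(0.995000+0.952900+0.921900+0.882700+0.843900))/(1+1803/54161) = 8197/10000 ≈ 0.819700
step 7 [7y] zero: DF = P = 7921/10000 ≈ 0.792100
step 8 [8y] zero: DF = P = 3763/5000 ≈ 0.752600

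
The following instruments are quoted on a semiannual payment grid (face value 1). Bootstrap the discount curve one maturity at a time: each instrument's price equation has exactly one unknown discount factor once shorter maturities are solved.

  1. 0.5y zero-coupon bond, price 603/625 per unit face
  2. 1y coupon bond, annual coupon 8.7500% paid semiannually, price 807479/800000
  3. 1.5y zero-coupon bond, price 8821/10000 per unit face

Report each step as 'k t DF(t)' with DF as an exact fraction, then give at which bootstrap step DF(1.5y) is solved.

1 1/2 603/625
2 1 4633/5000
3 3/2 8821/10000
DF(1.5y) is solved at step 3

step 1 [0.5y] zero: DF = P = 603/625 ≈ 0.964800
step 2 [1y] bond c/2=7/160: DF=(807479/800000 − 7/160·(0.964800))/(1+7/160) = 4633/5000 ≈ 0.926600
step 3 [1.5y] zero: DF = P = 8821/10000 ≈ 0.882100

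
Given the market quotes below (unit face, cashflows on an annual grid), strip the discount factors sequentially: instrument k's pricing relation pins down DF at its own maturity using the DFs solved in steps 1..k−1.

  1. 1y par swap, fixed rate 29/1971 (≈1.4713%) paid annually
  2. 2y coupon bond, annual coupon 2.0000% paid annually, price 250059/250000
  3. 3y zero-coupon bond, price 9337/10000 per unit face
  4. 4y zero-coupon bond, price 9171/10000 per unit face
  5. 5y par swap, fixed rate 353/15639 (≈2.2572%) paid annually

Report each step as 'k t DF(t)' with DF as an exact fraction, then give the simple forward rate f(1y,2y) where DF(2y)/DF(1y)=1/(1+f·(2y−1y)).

1 1 1971/2000
2 2 9613/10000
3 3 9337/10000
4 4 9171/10000
5 5 8941/10000
f(1y,2y) = ((1971/2000)/(9613/10000) − 1)/(1) = 242/9613 ≈ 2.5174%

step 1 [1y] swap r/1=29/1971: DF=(1 − 29/1971·(0))/(1+29/1971) = 1971/2000 ≈ 0.985500
step 2 [2y] bond c/1=1/50: DF=(250059/250000 − 1/50·(0.985500))/(1+1/50) = 9613/10000 ≈ 0.961300
step 3 [3y] zero: DF = P = 9337/10000 ≈ 0.933700
step 4 [4y] zero: DF = P = 9171/10000 ≈ 0.917100
step 5 [5y] swap r/1=353/15639: DF=(1 − 353/15639·(0.985500+0.961300+0.933700+0.917100))/(1+353/15639) = 8941/10000 ≈ 0.894100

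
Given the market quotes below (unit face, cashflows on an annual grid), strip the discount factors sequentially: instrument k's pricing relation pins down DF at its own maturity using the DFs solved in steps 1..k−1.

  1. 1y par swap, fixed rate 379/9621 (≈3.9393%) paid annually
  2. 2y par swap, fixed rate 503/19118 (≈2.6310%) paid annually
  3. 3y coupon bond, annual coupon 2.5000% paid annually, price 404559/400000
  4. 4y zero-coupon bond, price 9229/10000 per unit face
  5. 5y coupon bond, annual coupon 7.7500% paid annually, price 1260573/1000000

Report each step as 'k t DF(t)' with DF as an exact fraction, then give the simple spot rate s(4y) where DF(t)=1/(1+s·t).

1 1 9621/10000
2 2 9497/10000
3 3 9401/10000
4 4 9229/10000
5 5 1123/1250
s(4y) = (1/(9229/10000) − 1)/(4) = 771/36916 ≈ 2.0885%

step 1 [1y] swap r/1=379/9621: DF=(1 − 379/9621·(0))/(1+379/9621) = 9621/10000 ≈ 0.962100
step 2 [2y] swap r/1=503/19118: DF=(1 − 503/19118·(0.962100))/(1+503/19118) = 9497/10000 ≈ 0.949700
step 3 [3y] bond c/1=1/40: DF=(404559/400000 − 1/40·(0.962100+0.949700))/(1+1/40) = 9401/10000 ≈ 0.940100
step 4 [4y] zero: DF = P = 9229/10000 ≈ 0.922900
step 5 [5y] bond c/1=31/400: DF=(1260573/1000000 − 31/400·(0.962100+0.949700+0.940100+0.922900))/(1+31/400) = 1123/1250 ≈ 0.898400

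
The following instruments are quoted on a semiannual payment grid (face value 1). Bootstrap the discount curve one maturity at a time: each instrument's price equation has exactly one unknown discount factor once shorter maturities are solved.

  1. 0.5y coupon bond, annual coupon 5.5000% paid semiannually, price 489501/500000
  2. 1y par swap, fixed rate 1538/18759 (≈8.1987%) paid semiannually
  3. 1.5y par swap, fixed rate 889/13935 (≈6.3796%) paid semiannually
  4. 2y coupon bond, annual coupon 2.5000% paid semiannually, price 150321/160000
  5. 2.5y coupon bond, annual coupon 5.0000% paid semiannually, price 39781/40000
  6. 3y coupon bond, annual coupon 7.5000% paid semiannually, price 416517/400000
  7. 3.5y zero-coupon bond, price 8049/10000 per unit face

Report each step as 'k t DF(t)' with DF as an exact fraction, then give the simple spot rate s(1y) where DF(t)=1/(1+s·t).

step 1 [0.5y] bond c/2=11/400: DF=(489501/500000 − 11/400·(0))/(1+11/400) = 1191/1250 ≈ 0.952800
step 2 [1y] swap r/2=769/18759: DF=(1 − 769/18759·(0.952800))/(1+769/18759) = 9231/10000 ≈ 0.923100
step 3 [1.5y] swap r/2=889/27870: DF=(1 − 889/27870·(0.952800+0.923100))/(1+889/27870) = 9111/10000 ≈ 0.911100
step 4 [2y] bond c/2=1/80: DF=(150321/160000 − 1/80·(0.952800+0.923100+0.911100))/(1+1/80) = 1787/2000 ≈ 0.893500
step 5 [2.5y] bond c/2=1/40: DF=(39781/40000 − 1/40·(0.952800+0.923100+0.911100+0.893500))/(1+1/40) = 1761/2000 ≈ 0.880500
step 6 [3y] bond c/2=3/80: DF=(416517/400000 − 3/80·(0.952800+0.923100+0.911100+0.893500+0.880500))/(1+3/80) = 2097/2500 ≈ 0.838800
step 7 [3.5y] zero: DF = P = 8049/10000 ≈ 0.804900

1 1/2 1191/1250
2 1 9231/10000
3 3/2 9111/10000
4 2 1787/2000
5 5/2 1761/2000
6 3 2097/2500
7 7/2 8049/10000
s(1y) = (1/(9231/10000) − 1)/(1) = 769/9231 ≈ 8.3306%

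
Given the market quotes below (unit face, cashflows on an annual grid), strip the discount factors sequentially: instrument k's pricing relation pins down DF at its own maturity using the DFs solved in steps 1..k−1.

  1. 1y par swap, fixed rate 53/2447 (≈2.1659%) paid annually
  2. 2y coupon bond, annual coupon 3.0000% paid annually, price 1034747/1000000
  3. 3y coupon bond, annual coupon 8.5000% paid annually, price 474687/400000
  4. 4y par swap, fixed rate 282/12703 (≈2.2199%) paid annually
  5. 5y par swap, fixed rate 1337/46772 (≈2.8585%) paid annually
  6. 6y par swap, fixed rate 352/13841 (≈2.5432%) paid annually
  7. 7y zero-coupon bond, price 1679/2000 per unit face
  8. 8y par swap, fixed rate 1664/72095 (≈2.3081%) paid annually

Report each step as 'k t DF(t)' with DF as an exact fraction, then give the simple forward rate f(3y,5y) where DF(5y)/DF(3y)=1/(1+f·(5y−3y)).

step 1 [1y] swap r/1=53/2447: DF=(1 − 53/2447·(0))/(1+53/2447) = 2447/2500 ≈ 0.978800
step 2 [2y] bond c/1=3/100: DF=(1034747/1000000 − 3/100·(0.978800))/(1+3/100) = 9761/10000 ≈ 0.976100
step 3 [3y] bond c/1=17/200: DF=(474687/400000 − 17/200·(0.978800+0.976100))/(1+17/200) = 4703/5000 ≈ 0.940600
step 4 [4y] swap r/1=282/12703: DF=(1 − 282/12703·(0.978800+0.976100+0.940600))/(1+282/12703) = 4577/5000 ≈ 0.915400
step 5 [5y] swap r/1=1337/46772: DF=(1 − 1337/46772·(0.978800+0.976100+0.940600+0.915400))/(1+1337/46772) = 8663/10000 ≈ 0.866300
step 6 [6y] swap r/1=352/13841: DF=(1 − 352/13841·(0.978800+0.976100+0.940600+0.915400+0.866300))/(1+352/13841) = 537/625 ≈ 0.859200
step 7 [7y] zero: DF = P = 1679/2000 ≈ 0.839500
step 8 [8y] swap r/1=1664/72095: DF=(1 − 1664/72095·(0.978800+0.976100+0.940600+0.915400+0.866300+0.859200+0.839500))/(1+1664/72095) = 521/625 ≈ 0.833600

1 1 2447/2500
2 2 9761/10000
3 3 4703/5000
4 4 4577/5000
5 5 8663/10000
6 6 537/625
7 7 1679/2000
8 8 521/625
f(3y,5y) = ((4703/5000)/(8663/10000) − 1)/(2) = 743/17326 ≈ 4.2884%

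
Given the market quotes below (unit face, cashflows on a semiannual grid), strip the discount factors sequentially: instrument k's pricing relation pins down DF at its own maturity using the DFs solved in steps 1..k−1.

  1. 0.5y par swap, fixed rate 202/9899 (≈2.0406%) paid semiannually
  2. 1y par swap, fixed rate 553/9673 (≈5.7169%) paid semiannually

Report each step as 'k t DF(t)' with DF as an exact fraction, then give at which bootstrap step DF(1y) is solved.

1 1/2 9899/10000
2 1 9447/10000
DF(1y) is solved at step 2

step 1 [0.5y] swap r/2=101/9899: DF=(1 − 101/9899·(0))/(1+101/9899) = 9899/10000 ≈ 0.989900
step 2 [1y] swap r/2=553/19346: DF=(1 − 553/19346·(0.989900))/(1+553/19346) = 9447/10000 ≈ 0.944700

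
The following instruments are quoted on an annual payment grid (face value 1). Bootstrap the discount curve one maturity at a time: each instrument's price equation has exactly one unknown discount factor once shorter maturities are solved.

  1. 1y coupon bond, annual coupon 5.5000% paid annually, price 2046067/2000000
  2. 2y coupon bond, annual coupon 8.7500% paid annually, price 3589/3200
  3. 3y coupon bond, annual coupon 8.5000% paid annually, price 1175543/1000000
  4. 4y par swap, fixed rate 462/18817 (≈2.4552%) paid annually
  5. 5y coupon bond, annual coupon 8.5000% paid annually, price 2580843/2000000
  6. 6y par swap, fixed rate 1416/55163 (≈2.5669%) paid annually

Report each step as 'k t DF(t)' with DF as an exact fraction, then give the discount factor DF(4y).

step 1 [1y] bond c/1=11/200: DF=(2046067/2000000 − 11/200·(0))/(1+11/200) = 9697/10000 ≈ 0.969700
step 2 [2y] bond c/1=7/80: DF=(3589/3200 − 7/80·(0.969700))/(1+7/80) = 9533/10000 ≈ 0.953300
step 3 [3y] bond c/1=17/200: DF=(1175543/1000000 − 17/200·(0.969700+0.953300))/(1+17/200) = 583/625 ≈ 0.932800
step 4 [4y] swap r/1=462/18817: DF=(1 − 462/18817·(0.969700+0.953300+0.932800))/(1+462/18817) = 2269/2500 ≈ 0.907600
step 5 [5y] bond c/1=17/200: DF=(2580843/2000000 − 17/200·(0.969700+0.953300+0.932800+0.907600))/(1+17/200) = 1789/2000 ≈ 0.894500
step 6 [6y] swap r/1=1416/55163: DF=(1 − 1416/55163·(0.969700+0.953300+0.932800+0.907600+0.894500))/(1+1416/55163) = 1073/1250 ≈ 0.858400

1 1 9697/10000
2 2 9533/10000
3 3 583/625
4 4 2269/2500
5 5 1789/2000
6 6 1073/1250
DF(4y) = 2269/2500 ≈ 0.907600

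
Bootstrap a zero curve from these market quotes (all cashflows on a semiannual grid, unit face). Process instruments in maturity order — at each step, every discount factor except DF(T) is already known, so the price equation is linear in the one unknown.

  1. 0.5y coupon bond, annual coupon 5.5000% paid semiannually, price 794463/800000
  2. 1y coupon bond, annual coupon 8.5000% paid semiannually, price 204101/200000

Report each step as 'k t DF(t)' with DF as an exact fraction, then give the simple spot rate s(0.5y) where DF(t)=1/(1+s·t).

step 1 [0.5y] bond c/2=11/400: DF=(794463/800000 − 11/400·(0))/(1+11/400) = 1933/2000 ≈ 0.966500
step 2 [1y] bond c/2=17/400: DF=(204101/200000 − 17/400·(0.966500))/(1+17/400) = 1879/2000 ≈ 0.939500

1 1/2 1933/2000
2 1 1879/2000
s(0.5y) = (1/(1933/2000) − 1)/(1/2) = 134/1933 ≈ 6.9322%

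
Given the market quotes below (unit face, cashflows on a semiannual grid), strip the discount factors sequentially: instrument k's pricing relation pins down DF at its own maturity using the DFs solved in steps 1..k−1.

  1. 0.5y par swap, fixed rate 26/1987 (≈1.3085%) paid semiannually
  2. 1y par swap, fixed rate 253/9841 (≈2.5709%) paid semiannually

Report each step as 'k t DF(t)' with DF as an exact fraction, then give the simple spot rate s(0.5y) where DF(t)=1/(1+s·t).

1 1/2 1987/2000
2 1 9747/10000
s(0.5y) = (1/(1987/2000) − 1)/(1/2) = 26/1987 ≈ 1.3085%

step 1 [0.5y] swap r/2=13/1987: DF=(1 − 13/1987·(0))/(1+13/1987) = 1987/2000 ≈ 0.993500
step 2 [1y] swap r/2=253/19682: DF=(1 − 253/19682·(0.993500))/(1+253/19682) = 9747/10000 ≈ 0.974700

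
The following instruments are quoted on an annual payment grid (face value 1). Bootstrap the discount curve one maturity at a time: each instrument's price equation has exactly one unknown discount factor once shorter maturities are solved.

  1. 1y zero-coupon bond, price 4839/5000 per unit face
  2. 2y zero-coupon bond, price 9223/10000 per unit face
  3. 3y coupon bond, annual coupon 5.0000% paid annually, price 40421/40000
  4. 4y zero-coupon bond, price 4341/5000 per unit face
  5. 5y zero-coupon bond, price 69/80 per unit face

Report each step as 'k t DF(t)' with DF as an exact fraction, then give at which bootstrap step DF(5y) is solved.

1 1 4839/5000
2 2 9223/10000
3 3 2181/2500
4 4 4341/5000
5 5 69/80
DF(5y) is solved at step 5

step 1 [1y] zero: DF = P = 4839/5000 ≈ 0.967800
step 2 [2y] zero: DF = P = 9223/10000 ≈ 0.922300
step 3 [3y] bond c/1=1/20: DF=(40421/40000 − 1/20·(0.967800+0.922300))/(1+1/20) = 2181/2500 ≈ 0.872400
step 4 [4y] zero: DF = P = 4341/5000 ≈ 0.868200
step 5 [5y] zero: DF = P = 69/80 ≈ 0.862500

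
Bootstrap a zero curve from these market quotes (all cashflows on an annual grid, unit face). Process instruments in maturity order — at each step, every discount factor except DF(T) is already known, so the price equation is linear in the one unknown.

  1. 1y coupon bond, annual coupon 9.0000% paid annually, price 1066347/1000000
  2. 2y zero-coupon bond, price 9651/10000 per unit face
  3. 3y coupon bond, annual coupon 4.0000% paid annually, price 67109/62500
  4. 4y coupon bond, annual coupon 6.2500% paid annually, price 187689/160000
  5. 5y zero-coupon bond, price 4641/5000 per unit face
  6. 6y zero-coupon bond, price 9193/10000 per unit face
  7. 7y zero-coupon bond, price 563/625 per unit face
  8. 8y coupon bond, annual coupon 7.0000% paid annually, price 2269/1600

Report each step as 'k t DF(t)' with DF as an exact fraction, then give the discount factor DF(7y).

1 1 9783/10000
2 2 9651/10000
3 3 9577/10000
4 4 4667/5000
5 5 4641/5000
6 6 9193/10000
7 7 563/625
8 8 8947/10000
DF(7y) = 563/625 ≈ 0.900800

step 1 [1y] bond c/1=9/100: DF=(1066347/1000000 − 9/100·(0))/(1+9/100) = 9783/10000 ≈ 0.978300
step 2 [2y] zero: DF = P = 9651/10000 ≈ 0.965100
step 3 [3y] bond c/1=1/25: DF=(67109/62500 − 1/25·(0.978300+0.965100))/(1+1/25) = 9577/10000 ≈ 0.957700
step 4 [4y] bond c/1=1/16: DF=(187689/160000 − 1/16·(0.978300+0.965100+0.957700))/(1+1/16) = 4667/5000 ≈ 0.933400
step 5 [5y] zero: DF = P = 4641/5000 ≈ 0.928200
step 6 [6y] zero: DF = P = 9193/10000 ≈ 0.919300
step 7 [7y] zero: DF = P = 563/625 ≈ 0.900800
step 8 [8y] bond c/1=7/100: DF=(2269/1600 − 7/100·(0.978300+0.965100+0.957700+0.933400+0.928200+0.919300+0.900800))/(1+7/100) = 8947/10000 ≈ 0.894700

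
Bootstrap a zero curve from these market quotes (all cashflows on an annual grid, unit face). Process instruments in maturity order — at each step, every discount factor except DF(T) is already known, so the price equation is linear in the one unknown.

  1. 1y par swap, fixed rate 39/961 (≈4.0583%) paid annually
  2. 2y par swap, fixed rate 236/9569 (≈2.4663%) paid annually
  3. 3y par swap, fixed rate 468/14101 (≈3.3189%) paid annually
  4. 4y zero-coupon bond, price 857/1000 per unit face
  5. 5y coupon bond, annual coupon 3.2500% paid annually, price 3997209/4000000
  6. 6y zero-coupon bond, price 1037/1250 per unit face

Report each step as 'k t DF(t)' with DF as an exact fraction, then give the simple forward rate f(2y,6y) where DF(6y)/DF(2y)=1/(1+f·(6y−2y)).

1 1 961/1000
2 2 1191/1250
3 3 1133/1250
4 4 857/1000
5 5 8521/10000
6 6 1037/1250
f(2y,6y) = ((1191/1250)/(1037/1250) − 1)/(4) = 77/2074 ≈ 3.7126%

step 1 [1y] swap r/1=39/961: DF=(1 − 39/961·(0))/(1+39/961) = 961/1000 ≈ 0.961000
step 2 [2y] swap r/1=236/9569: DF=(1 − 236/9569·(0.961000))/(1+236/9569) = 1191/1250 ≈ 0.952800
step 3 [3y] swap r/1=468/14101: DF=(1 − 468/14101·(0.961000+0.952800))/(1+468/14101) = 1133/1250 ≈ 0.906400
step 4 [4y] zero: DF = P = 857/1000 ≈ 0.857000
step 5 [5y] bond c/1=13/400: DF=(3997209/4000000 − 13/400·(0.961000+0.952800+0.906400+0.857000))/(1+13/400) = 8521/10000 ≈ 0.852100
step 6 [6y] zero: DF = P = 1037/1250 ≈ 0.829600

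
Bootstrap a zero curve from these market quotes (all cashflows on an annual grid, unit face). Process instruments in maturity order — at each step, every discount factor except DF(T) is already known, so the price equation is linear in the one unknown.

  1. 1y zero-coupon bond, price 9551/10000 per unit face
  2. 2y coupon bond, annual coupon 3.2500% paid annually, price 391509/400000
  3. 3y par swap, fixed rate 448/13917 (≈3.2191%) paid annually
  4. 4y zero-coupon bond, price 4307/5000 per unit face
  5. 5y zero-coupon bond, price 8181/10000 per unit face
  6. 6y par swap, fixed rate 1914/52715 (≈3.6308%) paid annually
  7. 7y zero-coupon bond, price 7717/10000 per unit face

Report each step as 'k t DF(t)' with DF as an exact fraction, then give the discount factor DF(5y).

1 1 9551/10000
2 2 9179/10000
3 3 569/625
4 4 4307/5000
5 5 8181/10000
6 6 4043/5000
7 7 7717/10000
DF(5y) = 8181/10000 ≈ 0.818100

step 1 [1y] zero: DF = P = 9551/10000 ≈ 0.955100
step 2 [2y] bond c/1=13/400: DF=(391509/400000 − 13/400·(0.955100))/(1+13/400) = 9179/10000 ≈ 0.917900
step 3 [3y] swap r/1=448/13917: DF=(1 − 448/13917·(0.955100+0.917900))/(1+448/13917) = 569/625 ≈ 0.910400
step 4 [4y] zero: DF = P = 4307/5000 ≈ 0.861400
step 5 [5y] zero: DF = P = 8181/10000 ≈ 0.818100
step 6 [6y] swap r/1=1914/52715: DF=(1 − 1914/52715·(0.955100+0.917900+0.910400+0.861400+0.818100))/(1+1914/52715) = 4043/5000 ≈ 0.808600
step 7 [7y] zero: DF = P = 7717/10000 ≈ 0.771700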